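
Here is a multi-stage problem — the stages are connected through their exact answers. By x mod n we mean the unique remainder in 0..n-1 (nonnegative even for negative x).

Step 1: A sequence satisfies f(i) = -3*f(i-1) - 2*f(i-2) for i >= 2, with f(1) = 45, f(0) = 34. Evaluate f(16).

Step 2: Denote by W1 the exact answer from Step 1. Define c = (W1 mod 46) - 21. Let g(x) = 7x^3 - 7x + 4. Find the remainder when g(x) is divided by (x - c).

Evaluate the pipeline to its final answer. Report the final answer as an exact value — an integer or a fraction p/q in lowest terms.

Step 1: f(2) = -3*(45) - 2*(34) = -203; iterating: f(2)=-203, f(3)=519, f(4)=-1151, f(5)=2415, f(6)=-4943, f(7)=9999, f(8)=-20111, f(9)=40335, f(10)=-80783, f(11)=161679, f(12)=-323471, f(13)=647055, f(14)=-1294223, f(15)=2588559, f(16)=-5177231; answer -5177231
Step 2: W1 = -5177231; c = 2; remainder = value at the root: 7*(2)^3 - 7*(2)^1 + 4 = (56) + (-14) + (4) = 46; answer 46

46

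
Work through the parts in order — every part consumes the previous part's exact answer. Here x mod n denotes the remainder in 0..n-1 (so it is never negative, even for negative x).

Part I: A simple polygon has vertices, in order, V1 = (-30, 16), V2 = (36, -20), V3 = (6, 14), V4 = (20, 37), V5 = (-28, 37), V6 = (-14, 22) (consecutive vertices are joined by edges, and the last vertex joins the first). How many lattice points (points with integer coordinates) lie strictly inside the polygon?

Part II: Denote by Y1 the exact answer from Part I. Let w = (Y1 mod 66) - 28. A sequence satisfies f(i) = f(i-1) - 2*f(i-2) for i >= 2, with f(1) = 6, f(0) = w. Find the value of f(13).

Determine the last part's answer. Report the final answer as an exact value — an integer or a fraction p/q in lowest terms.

Part I: cross terms: (-30*-20 - 36*16)=24, (36*14 - 6*-20)=624, (6*37 - 20*14)=-58, (20*37 - -28*37)=1776, (-28*22 - -14*37)=-98, (-14*16 - -30*22)=436; twice the area = |2704| = 2704; area = 1352; boundary points = 6 + 2 + 1 + 48 + 1 + 2 = 60; strictly interior points = area - boundary/2 + 1 = 1323; answer 1323
Part II: Y1 = 1323; w = -25; f(2) = 1*(6) - 2*(-25) = 56; iterating: f(2)=56, f(3)=44, f(4)=-68, f(5)=-156, f(6)=-20, f(7)=292, f(8)=332, f(9)=-252, f(10)=-916, f(11)=-412, f(12)=1420, f(13)=2244; answer 2244

2244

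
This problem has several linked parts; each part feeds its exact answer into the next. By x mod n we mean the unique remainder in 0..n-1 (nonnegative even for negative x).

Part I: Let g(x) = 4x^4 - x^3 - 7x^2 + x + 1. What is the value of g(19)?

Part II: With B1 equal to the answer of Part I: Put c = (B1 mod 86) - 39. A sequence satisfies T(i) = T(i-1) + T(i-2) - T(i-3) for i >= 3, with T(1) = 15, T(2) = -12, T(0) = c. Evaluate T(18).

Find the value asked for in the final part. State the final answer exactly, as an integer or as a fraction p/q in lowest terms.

Part I: 4*(19)^4 - 1*(19)^3 - 7*(19)^2 + 1*(19)^1 + 1 = (521284) + (-6859) + (-2527) + (19) + (1) = 511918; answer 511918
Part II: B1 = 511918; c = 7; T(3) = 1*(-12) + 1*(15) - 1*(7) = -4; iterating: T(3)=-4, T(4)=-31, T(5)=-23, T(6)=-50, T(7)=-42, T(8)=-69, T(9)=-61, T(10)=-88, T(11)=-80, T(12)=-107, T(13)=-99, T(14)=-126, T(15)=-118, T(16)=-145, T(17)=-137, T(18)=-164; answer -164

-164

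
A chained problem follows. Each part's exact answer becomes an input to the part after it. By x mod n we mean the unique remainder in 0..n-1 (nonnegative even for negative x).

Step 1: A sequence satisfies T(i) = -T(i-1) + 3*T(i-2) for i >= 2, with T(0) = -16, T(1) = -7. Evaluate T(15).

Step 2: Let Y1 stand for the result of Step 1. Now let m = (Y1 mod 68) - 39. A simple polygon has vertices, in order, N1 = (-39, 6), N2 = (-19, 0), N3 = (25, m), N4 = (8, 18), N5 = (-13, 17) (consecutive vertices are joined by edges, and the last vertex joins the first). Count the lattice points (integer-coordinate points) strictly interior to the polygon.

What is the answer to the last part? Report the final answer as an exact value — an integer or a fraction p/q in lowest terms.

Step 1: T(2) = -1*(-7) + 3*(-16) = -41; iterating: T(2)=-41, T(3)=20, T(4)=-143, T(5)=203, T(6)=-632, T(7)=1241, T(8)=-3137, T(9)=6860, T(10)=-16271, T(11)=36851, T(12)=-85664, T(13)=196217, T(14)=-453209, T(15)=1041860; answer 1041860
Step 2: Y1 = 1041860; m = -7; cross terms: (-39*0 - -19*6)=114, (-19*-7 - 25*0)=133, (25*18 - 8*-7)=506, (8*17 - -13*18)=370, (-13*6 - -39*17)=585; twice the area = |1708| = 1708; area = 854; boundary points = 2 + 1 + 1 + 1 + 1 = 6; strictly interior points = area - boundary/2 + 1 = 852; answer 852

852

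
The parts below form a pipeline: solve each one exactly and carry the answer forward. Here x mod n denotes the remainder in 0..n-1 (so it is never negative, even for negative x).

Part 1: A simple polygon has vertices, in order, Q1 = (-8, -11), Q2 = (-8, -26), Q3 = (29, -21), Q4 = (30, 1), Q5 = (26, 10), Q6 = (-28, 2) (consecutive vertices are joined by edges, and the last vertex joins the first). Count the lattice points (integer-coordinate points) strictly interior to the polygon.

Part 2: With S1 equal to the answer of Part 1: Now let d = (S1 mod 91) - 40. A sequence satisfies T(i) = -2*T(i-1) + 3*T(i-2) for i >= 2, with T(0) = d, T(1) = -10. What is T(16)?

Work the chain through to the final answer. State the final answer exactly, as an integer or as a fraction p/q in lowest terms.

21523352

Part 1: cross terms: (-8*-26 - -8*-11)=120, (-8*-21 - 29*-26)=922, (29*1 - 30*-21)=659, (30*10 - 26*1)=274, (26*2 - -28*10)=332, (-28*-11 - -8*2)=324; twice the area = |2631| = 2631; area = 2631/2; boundary points = 15 + 1 + 1 + 1 + 2 + 1 = 21; strictly interior points = area - boundary/2 + 1 = 1306; answer 1306
Part 2: S1 = 1306; d = -8; T(2) = -2*(-10) + 3*(-8) = -4; iterating: T(2)=-4, T(3)=-22, T(4)=32, T(5)=-130, T(6)=356, T(7)=-1102, T(8)=3272, T(9)=-9850, T(10)=29516, T(11)=-88582, T(12)=265712, T(13)=-797170, T(14)=2391476, T(15)=-7174462, T(16)=21523352; answer 21523352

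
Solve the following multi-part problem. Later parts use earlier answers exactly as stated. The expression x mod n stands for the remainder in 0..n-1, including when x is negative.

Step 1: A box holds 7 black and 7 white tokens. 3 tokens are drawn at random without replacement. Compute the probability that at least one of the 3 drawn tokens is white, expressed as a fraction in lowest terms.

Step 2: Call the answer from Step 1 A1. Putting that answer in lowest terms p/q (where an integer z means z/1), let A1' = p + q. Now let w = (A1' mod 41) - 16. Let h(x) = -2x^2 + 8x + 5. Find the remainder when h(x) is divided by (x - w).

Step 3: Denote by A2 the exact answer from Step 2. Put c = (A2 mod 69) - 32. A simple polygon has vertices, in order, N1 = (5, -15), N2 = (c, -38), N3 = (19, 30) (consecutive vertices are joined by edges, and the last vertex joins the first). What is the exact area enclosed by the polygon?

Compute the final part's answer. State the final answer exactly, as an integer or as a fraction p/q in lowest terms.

Step 1: total draws C(14,3) = 364; complement C(7,3) = 35; favorable 364 - 35 = 329; P = 47/52; answer 47/52
Step 2: A1 = 47/52; threaded value p + q = 99; w = 1; remainder = value at the root: -2*(1)^2 + 8*(1)^1 + 5 = (-2) + (8) + (5) = 11; answer 11
Step 3: A2 = 11; c = -21; cross terms: (5*-38 - -21*-15)=-505, (-21*30 - 19*-38)=92, (19*-15 - 5*30)=-435; twice the area = |-848| = 848; area = 424; answer 424

424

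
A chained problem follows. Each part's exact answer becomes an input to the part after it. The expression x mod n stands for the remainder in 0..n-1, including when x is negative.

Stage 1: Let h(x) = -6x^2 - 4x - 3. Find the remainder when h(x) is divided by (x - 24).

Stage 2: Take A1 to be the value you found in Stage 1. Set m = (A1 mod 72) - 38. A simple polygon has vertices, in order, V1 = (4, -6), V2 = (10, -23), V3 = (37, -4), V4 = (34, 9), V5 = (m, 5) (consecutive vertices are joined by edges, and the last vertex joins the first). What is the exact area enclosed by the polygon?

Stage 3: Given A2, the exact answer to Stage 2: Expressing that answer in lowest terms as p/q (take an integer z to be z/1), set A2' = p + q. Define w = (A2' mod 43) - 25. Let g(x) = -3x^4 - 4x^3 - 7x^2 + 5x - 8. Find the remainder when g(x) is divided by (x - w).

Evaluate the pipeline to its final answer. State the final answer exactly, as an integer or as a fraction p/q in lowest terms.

-450908

Stage 1: remainder = value at the root: -6*(24)^2 - 4*(24)^1 - 3 = (-3456) + (-96) + (-3) = -3555; answer -3555
Stage 2: A1 = -3555; m = 7; cross terms: (4*-23 - 10*-6)=-32, (10*-4 - 37*-23)=811, (37*9 - 34*-4)=469, (34*5 - 7*9)=107, (7*-6 - 4*5)=-62; twice the area = |1293| = 1293; area = 1293/2; answer 1293/2
Stage 3: A2 = 1293/2; threaded value p + q = 1295; w = -20; remainder = value at the root: -3*(-20)^4 - 4*(-20)^3 - 7*(-20)^2 + 5*(-20)^1 - 8 = (-480000) + (32000) + (-2800) + (-100) + (-8) = -450908; answer -450908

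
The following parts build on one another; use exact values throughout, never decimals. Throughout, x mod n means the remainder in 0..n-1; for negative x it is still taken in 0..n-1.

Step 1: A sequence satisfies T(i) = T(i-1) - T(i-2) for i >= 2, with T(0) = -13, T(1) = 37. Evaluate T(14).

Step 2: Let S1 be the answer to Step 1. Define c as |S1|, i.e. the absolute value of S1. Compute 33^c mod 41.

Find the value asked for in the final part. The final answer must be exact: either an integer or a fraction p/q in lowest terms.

Step 1: T(2) = 1*(37) - 1*(-13) = 50; iterating: T(2)=50, T(3)=13, T(4)=-37, T(5)=-50, T(6)=-13, T(7)=37, T(8)=50, T(9)=13, T(10)=-37, T(11)=-50, T(12)=-13, T(13)=37, T(14)=50; answer 50
Step 2: S1 = 50; c = 50; squarings mod 41: 33^1=33, 33^2=23, 33^4=37, 33^8=16, 33^16=10, 33^32=18; 33^50 = 33^2 * 33^16 * 33^32 = 40 (mod 41); answer 40

40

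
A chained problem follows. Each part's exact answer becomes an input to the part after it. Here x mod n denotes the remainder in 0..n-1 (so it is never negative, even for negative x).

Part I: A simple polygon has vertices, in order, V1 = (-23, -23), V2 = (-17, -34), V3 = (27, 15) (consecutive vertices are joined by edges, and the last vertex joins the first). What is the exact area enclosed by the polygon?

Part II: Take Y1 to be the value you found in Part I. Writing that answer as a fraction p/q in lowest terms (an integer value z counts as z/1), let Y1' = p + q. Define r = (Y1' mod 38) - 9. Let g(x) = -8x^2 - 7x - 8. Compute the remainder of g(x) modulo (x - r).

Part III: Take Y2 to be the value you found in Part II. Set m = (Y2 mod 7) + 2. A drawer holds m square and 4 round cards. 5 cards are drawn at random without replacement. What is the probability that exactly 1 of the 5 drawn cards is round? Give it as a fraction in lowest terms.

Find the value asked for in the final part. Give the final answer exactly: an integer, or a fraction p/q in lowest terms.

Part I: cross terms: (-23*-34 - -17*-23)=391, (-17*15 - 27*-34)=663, (27*-23 - -23*15)=-276; twice the area = |778| = 778; area = 389; answer 389
Part II: Y1 = 389; threaded value p + q = 390; r = 1; remainder = value at the root: -8*(1)^2 - 7*(1)^1 - 8 = (-8) + (-7) + (-8) = -23; answer -23
Part III: Y2 = -23; m = 7; total draws C(11,5) = 462; favorable C(4,1)*C(7,4) = 140; P = 10/33; answer 10/33

10/33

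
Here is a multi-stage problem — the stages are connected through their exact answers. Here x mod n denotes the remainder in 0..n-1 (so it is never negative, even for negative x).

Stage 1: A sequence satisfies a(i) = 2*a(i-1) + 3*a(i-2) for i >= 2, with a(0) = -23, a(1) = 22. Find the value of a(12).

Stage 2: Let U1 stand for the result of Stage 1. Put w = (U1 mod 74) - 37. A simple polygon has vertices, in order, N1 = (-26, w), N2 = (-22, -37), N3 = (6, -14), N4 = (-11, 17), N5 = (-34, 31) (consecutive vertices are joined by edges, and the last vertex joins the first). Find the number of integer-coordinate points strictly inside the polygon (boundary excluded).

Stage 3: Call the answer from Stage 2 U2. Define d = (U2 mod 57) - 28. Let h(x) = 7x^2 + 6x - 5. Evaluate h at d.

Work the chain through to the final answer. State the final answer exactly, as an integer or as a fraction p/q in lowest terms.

40

Stage 1: a(2) = 2*(22) + 3*(-23) = -25; iterating: a(2)=-25, a(3)=16, a(4)=-43, a(5)=-38, a(6)=-205, a(7)=-524, a(8)=-1663, a(9)=-4898, a(10)=-14785, a(11)=-44264, a(12)=-132883; answer -132883
Stage 2: U1 = -132883; w = -16; cross terms: (-26*-37 - -22*-16)=610, (-22*-14 - 6*-37)=530, (6*17 - -11*-14)=-52, (-11*31 - -34*17)=237, (-34*-16 - -26*31)=1350; twice the area = |2675| = 2675; area = 2675/2; boundary points = 1 + 1 + 1 + 1 + 1 = 5; strictly interior points = area - boundary/2 + 1 = 1336; answer 1336
Stage 3: U2 = 1336; d = -3; 7*(-3)^2 + 6*(-3)^1 - 5 = (63) + (-18) + (-5) = 40; answer 40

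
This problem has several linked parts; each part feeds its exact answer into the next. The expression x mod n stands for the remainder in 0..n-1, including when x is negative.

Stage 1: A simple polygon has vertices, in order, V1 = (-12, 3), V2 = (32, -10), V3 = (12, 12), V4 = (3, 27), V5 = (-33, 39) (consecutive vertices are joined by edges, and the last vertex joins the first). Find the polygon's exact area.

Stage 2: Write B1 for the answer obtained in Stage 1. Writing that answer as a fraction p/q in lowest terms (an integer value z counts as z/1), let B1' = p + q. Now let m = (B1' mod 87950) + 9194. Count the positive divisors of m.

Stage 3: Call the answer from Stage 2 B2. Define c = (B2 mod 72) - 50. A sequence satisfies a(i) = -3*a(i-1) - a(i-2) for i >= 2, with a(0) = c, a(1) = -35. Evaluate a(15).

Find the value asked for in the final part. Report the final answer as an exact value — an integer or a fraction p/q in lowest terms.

-43740706

Stage 1: cross terms: (-12*-10 - 32*3)=24, (32*12 - 12*-10)=504, (12*27 - 3*12)=288, (3*39 - -33*27)=1008, (-33*3 - -12*39)=369; twice the area = |2193| = 2193; area = 2193/2; answer 2193/2
Stage 2: B1 = 2193/2; threaded value p + q = 2195; m = 11389; 11389 = 7 * 1627; number of divisors = (1+1) * (1+1) = 4; answer 4
Stage 3: B2 = 4; c = -46; a(2) = -3*(-35) - 1*(-46) = 151; iterating: a(2)=151, a(3)=-418, a(4)=1103, a(5)=-2891, a(6)=7570, a(7)=-19819, a(8)=51887, a(9)=-135842, a(10)=355639, a(11)=-931075, a(12)=2437586, a(13)=-6381683, a(14)=16707463, a(15)=-43740706; answer -43740706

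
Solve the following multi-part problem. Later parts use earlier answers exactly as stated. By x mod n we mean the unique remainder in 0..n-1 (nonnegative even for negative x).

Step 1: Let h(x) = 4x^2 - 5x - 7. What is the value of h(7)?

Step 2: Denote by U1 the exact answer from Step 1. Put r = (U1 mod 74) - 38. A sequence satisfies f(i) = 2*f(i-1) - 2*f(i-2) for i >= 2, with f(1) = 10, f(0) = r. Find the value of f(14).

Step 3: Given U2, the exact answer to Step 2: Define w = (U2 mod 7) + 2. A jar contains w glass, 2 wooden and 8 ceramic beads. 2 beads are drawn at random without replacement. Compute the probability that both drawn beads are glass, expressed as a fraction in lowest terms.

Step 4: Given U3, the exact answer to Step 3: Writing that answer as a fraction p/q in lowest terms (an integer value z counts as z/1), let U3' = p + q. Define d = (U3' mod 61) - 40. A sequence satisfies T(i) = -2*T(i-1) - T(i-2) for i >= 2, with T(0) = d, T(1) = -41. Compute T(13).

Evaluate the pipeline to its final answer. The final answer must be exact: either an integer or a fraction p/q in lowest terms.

Step 1: 4*(7)^2 - 5*(7)^1 - 7 = (196) + (-35) + (-7) = 154; answer 154
Step 2: U1 = 154; r = -32; f(2) = 2*(10) - 2*(-32) = 84; iterating: f(2)=84, f(3)=148, f(4)=128, f(5)=-40, f(6)=-336, f(7)=-592, f(8)=-512, f(9)=160, f(10)=1344, f(11)=2368, f(12)=2048, f(13)=-640, f(14)=-5376; answer -5376
Step 3: U2 = -5376; w = 2; total draws C(12,2) = 66; favorable C(2,2) = 1; P = 1/66; answer 1/66
Step 4: U3 = 1/66; threaded value p + q = 67; d = -34; T(2) = -2*(-41) - 1*(-34) = 116; iterating: T(2)=116, T(3)=-191, T(4)=266, T(5)=-341, T(6)=416, T(7)=-491, T(8)=566, T(9)=-641, T(10)=716, T(11)=-791, T(12)=866, T(13)=-941; answer -941

-941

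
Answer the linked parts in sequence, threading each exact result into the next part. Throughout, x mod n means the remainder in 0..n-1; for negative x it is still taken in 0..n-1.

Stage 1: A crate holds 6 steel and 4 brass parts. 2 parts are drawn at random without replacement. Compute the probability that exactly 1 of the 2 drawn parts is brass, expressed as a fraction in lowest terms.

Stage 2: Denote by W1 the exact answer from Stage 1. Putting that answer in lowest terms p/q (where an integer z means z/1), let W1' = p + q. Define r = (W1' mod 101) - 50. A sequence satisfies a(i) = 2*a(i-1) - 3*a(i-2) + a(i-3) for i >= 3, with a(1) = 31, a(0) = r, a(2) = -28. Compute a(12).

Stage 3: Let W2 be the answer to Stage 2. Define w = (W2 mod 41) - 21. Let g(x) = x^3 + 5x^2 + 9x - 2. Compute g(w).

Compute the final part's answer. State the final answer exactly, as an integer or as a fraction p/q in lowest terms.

-8

Stage 1: total draws C(10,2) = 45; favorable C(4,1)*C(6,1) = 24; P = 8/15; answer 8/15
Stage 2: W1 = 8/15; threaded value p + q = 23; r = -27; a(3) = 2*(-28) - 3*(31) + 1*(-27) = -176; iterating: a(3)=-176, a(4)=-237, a(5)=26, a(6)=587, a(7)=859, a(8)=-17, a(9)=-2024, a(10)=-3138, a(11)=-221, a(12)=6948; answer 6948
Stage 3: W2 = 6948; w = -2; 1*(-2)^3 + 5*(-2)^2 + 9*(-2)^1 - 2 = (-8) + (20) + (-18) + (-2) = -8; answer -8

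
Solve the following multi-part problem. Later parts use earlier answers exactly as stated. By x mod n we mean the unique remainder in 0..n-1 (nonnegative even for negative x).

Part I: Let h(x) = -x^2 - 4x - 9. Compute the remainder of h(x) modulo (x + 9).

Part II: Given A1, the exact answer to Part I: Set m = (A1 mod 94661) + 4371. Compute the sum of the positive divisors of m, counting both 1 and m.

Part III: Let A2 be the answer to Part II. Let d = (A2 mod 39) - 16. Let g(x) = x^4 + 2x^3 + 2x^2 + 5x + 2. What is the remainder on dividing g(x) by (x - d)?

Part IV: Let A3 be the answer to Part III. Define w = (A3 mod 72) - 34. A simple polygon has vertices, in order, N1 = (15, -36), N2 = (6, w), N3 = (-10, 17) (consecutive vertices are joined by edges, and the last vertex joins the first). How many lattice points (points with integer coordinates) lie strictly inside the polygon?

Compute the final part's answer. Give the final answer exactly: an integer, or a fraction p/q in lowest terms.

Part I: remainder = value at the root: -1*(-9)^2 - 4*(-9)^1 - 9 = (-81) + (36) + (-9) = -54; answer -54
Part II: A1 = -54; m = 98978; 98978 = 2 * 11^2 * 409; sigma = (1 + 2) * (1 + 11 + 121) * (1 + 409) = 3 * 133 * 410 = 163590; answer 163590
Part III: A2 = 163590; d = 8; remainder = value at the root: 1*(8)^4 + 2*(8)^3 + 2*(8)^2 + 5*(8)^1 + 2 = (4096) + (1024) + (128) + (40) + (2) = 5290; answer 5290
Part IV: A3 = 5290; w = 0; cross terms: (15*0 - 6*-36)=216, (6*17 - -10*0)=102, (-10*-36 - 15*17)=105; twice the area = |423| = 423; area = 423/2; boundary points = 9 + 1 + 1 = 11; strictly interior points = area - boundary/2 + 1 = 207; answer 207

207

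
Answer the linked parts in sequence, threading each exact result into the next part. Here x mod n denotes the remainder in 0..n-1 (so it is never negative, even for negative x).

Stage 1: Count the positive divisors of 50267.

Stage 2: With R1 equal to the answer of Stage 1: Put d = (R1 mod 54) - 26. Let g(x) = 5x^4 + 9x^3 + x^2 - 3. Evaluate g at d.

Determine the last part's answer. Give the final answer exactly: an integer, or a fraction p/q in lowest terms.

Stage 1: 50267 = 7 * 43 * 167; number of divisors = (1+1) * (1+1) * (1+1) = 8; answer 8
Stage 2: R1 = 8; d = -18; 5*(-18)^4 + 9*(-18)^3 + 1*(-18)^2 - 3 = (524880) + (-52488) + (324) + (-3) = 472713; answer 472713

472713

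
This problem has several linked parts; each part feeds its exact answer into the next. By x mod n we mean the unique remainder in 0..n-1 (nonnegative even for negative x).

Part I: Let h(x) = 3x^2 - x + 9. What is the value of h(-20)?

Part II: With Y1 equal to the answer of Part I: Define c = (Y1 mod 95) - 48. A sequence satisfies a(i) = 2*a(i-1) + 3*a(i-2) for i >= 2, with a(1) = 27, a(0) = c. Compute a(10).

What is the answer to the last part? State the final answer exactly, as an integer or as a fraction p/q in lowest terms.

Part I: 3*(-20)^2 - 1*(-20)^1 + 9 = (1200) + (20) + (9) = 1229; answer 1229
Part II: Y1 = 1229; c = 41; a(2) = 2*(27) + 3*(41) = 177; iterating: a(2)=177, a(3)=435, a(4)=1401, a(5)=4107, a(6)=12417, a(7)=37155, a(8)=111561, a(9)=334587, a(10)=1003857; answer 1003857

1003857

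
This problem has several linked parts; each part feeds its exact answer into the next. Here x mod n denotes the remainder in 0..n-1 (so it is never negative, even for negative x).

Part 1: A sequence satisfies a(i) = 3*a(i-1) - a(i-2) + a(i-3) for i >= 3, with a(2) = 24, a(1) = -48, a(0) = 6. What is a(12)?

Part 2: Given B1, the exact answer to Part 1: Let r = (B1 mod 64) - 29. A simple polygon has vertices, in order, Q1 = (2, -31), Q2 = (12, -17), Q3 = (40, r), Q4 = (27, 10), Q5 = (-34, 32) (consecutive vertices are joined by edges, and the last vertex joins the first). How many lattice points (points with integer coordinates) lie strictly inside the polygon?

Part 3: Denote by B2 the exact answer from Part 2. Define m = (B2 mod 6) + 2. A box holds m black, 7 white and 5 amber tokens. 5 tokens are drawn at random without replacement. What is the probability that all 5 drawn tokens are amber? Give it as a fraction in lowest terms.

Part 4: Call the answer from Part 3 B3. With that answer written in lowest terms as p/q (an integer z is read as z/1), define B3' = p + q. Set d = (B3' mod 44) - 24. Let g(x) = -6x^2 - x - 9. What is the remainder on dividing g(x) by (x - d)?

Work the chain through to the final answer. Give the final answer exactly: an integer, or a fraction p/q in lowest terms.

-504

Part 1: a(3) = 3*(24) - 1*(-48) + 1*(6) = 126; iterating: a(3)=126, a(4)=306, a(5)=816, a(6)=2268, a(7)=6294, a(8)=17430, a(9)=48264, a(10)=133656, a(11)=370134, a(12)=1025010; answer 1025010
Part 2: B1 = 1025010; r = 21; cross terms: (2*-17 - 12*-31)=338, (12*21 - 40*-17)=932, (40*10 - 27*21)=-167, (27*32 - -34*10)=1204, (-34*-31 - 2*32)=990; twice the area = |3297| = 3297; area = 3297/2; boundary points = 2 + 2 + 1 + 1 + 9 = 15; strictly interior points = area - boundary/2 + 1 = 1642; answer 1642
Part 3: B2 = 1642; m = 6; total draws C(18,5) = 8568; favorable C(5,5) = 1; P = 1/8568; answer 1/8568
Part 4: B3 = 1/8568; threaded value p + q = 8569; d = 9; remainder = value at the root: -6*(9)^2 - 1*(9)^1 - 9 = (-486) + (-9) + (-9) = -504; answer -504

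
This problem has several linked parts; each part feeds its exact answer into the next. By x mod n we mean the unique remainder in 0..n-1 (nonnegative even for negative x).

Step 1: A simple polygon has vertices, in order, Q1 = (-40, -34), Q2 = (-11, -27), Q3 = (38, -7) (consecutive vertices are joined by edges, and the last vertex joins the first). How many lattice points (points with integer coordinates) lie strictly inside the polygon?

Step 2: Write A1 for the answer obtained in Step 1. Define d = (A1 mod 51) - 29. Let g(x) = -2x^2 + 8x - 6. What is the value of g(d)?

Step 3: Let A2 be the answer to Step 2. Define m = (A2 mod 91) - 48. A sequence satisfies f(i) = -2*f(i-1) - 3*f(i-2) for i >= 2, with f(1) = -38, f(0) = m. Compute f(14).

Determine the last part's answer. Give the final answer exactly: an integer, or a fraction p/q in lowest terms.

37768

Step 1: cross terms: (-40*-27 - -11*-34)=706, (-11*-7 - 38*-27)=1103, (38*-34 - -40*-7)=-1572; twice the area = |237| = 237; area = 237/2; boundary points = 1 + 1 + 3 = 5; strictly interior points = area - boundary/2 + 1 = 117; answer 117
Step 2: A1 = 117; d = -14; -2*(-14)^2 + 8*(-14)^1 - 6 = (-392) + (-112) + (-6) = -510; answer -510
Step 3: A2 = -510; m = -12; f(2) = -2*(-38) - 3*(-12) = 112; iterating: f(2)=112, f(3)=-110, f(4)=-116, f(5)=562, f(6)=-776, f(7)=-134, f(8)=2596, f(9)=-4790, f(10)=1792, f(11)=10786, f(12)=-26948, f(13)=21538, f(14)=37768; answer 37768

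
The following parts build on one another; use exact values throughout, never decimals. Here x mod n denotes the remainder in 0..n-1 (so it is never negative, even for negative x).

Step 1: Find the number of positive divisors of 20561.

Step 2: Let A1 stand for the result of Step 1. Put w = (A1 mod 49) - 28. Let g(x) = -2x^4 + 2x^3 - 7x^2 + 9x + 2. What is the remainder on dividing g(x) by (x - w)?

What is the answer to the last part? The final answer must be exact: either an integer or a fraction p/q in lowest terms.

-695446

Step 1: 20561 = 29 * 709; number of divisors = (1+1) * (1+1) = 4; answer 4
Step 2: A1 = 4; w = -24; remainder = value at the root: -2*(-24)^4 + 2*(-24)^3 - 7*(-24)^2 + 9*(-24)^1 + 2 = (-663552) + (-27648) + (-4032) + (-216) + (2) = -695446; answer -695446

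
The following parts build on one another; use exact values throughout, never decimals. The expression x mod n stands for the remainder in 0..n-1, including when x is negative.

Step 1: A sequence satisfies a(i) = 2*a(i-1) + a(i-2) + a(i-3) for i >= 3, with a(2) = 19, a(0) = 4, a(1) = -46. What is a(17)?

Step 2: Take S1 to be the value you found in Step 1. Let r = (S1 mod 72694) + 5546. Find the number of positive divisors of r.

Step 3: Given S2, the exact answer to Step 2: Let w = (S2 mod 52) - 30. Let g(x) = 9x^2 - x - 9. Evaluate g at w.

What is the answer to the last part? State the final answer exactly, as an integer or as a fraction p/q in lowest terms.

Step 1: a(3) = 2*(19) + 1*(-46) + 1*(4) = -4; iterating: a(3)=-4, a(4)=-35, a(5)=-55, a(6)=-149, a(7)=-388, a(8)=-980, a(9)=-2497, a(10)=-6362, a(11)=-16201, a(12)=-41261, a(13)=-105085, a(14)=-267632, a(15)=-681610, a(16)=-1735937, a(17)=-4421116; answer -4421116
Step 2: S1 = -4421116; r = 18764; 18764 = 2^2 * 4691; number of divisors = (2+1) * (1+1) = 6; answer 6
Step 3: S2 = 6; w = -24; 9*(-24)^2 - 1*(-24)^1 - 9 = (5184) + (24) + (-9) = 5199; answer 5199

5199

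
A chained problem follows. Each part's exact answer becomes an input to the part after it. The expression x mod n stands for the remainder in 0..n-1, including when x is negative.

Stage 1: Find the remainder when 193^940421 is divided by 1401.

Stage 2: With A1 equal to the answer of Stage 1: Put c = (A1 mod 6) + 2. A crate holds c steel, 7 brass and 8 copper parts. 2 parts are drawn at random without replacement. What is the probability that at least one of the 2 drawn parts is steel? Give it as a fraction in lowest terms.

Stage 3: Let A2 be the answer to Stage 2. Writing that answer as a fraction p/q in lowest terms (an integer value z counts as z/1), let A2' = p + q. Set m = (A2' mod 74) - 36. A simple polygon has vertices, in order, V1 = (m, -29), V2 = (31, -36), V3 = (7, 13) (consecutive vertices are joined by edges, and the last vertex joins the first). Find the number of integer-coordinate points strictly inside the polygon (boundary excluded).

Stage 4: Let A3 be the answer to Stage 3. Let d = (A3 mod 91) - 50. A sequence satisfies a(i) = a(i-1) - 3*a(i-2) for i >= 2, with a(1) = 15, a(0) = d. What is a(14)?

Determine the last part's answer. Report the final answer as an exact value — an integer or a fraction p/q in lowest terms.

34131

Stage 1: squarings mod 1401: 193^1=193, 193^2=823, 193^4=646, 193^8=1219, 193^16=901, 193^32=622, 193^64=208, 193^128=1234, 193^256=1270, 193^512=349, 193^1024=1315, 193^2048=391, 193^4096=172, 193^8192=163, 193^16384=1351, 193^32768=1099, 193^65536=139, 193^131072=1108, 193^262144=388, 193^524288=637; 193^940421 = 193^1 * 193^4 * 193^128 * 193^256 * 193^2048 * 193^4096 * 193^16384 * 193^131072 * 193^262144 * 193^524288 = 961 (mod 1401); answer 961
Stage 2: A1 = 961; c = 3; total draws C(18,2) = 153; complement C(15,2) = 105; favorable 153 - 105 = 48; P = 16/51; answer 16/51
Stage 3: A2 = 16/51; threaded value p + q = 67; m = 31; cross terms: (31*-36 - 31*-29)=-217, (31*13 - 7*-36)=655, (7*-29 - 31*13)=-606; twice the area = |-168| = 168; area = 84; boundary points = 7 + 1 + 6 = 14; strictly interior points = area - boundary/2 + 1 = 78; answer 78
Stage 4: A3 = 78; d = 28; a(2) = 1*(15) - 3*(28) = -69; iterating: a(2)=-69, a(3)=-114, a(4)=93, a(5)=435, a(6)=156, a(7)=-1149, a(8)=-1617, a(9)=1830, a(10)=6681, a(11)=1191, a(12)=-18852, a(13)=-22425, a(14)=34131; answer 34131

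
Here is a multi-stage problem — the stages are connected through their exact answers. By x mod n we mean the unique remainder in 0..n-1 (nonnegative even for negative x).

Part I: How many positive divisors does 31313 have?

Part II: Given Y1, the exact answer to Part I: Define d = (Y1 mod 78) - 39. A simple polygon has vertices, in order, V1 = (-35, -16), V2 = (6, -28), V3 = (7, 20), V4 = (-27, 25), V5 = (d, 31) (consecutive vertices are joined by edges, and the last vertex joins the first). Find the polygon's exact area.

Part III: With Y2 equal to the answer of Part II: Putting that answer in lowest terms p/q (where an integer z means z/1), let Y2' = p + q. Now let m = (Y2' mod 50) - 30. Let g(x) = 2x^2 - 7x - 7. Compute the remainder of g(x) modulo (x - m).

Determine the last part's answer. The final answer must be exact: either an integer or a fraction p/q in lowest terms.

393

Part I: 31313 = 173 * 181; number of divisors = (1+1) * (1+1) = 4; answer 4
Part II: Y1 = 4; d = -35; cross terms: (-35*-28 - 6*-16)=1076, (6*20 - 7*-28)=316, (7*25 - -27*20)=715, (-27*31 - -35*25)=38, (-35*-16 - -35*31)=1645; twice the area = |3790| = 3790; area = 1895; answer 1895
Part III: Y2 = 1895; threaded value p + q = 1896; m = 16; remainder = value at the root: 2*(16)^2 - 7*(16)^1 - 7 = (512) + (-112) + (-7) = 393; answer 393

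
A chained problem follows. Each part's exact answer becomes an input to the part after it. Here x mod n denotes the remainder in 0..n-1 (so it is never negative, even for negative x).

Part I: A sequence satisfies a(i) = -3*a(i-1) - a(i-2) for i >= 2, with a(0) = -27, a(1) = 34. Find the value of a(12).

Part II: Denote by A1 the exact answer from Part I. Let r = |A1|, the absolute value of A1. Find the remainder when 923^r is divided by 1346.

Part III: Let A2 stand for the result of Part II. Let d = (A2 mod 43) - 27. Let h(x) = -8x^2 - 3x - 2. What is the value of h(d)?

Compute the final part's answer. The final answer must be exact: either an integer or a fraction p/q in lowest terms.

-772

Part I: a(2) = -3*(34) - 1*(-27) = -75; iterating: a(2)=-75, a(3)=191, a(4)=-498, a(5)=1303, a(6)=-3411, a(7)=8930, a(8)=-23379, a(9)=61207, a(10)=-160242, a(11)=419519, a(12)=-1098315; answer -1098315
Part II: A1 = -1098315; r = 1098315; squarings mod 1346: 923^1=923, 923^2=1257, 923^4=1191, 923^8=1143, 923^16=829, 923^32=781, 923^64=223, 923^128=1273, 923^256=1291, 923^512=333, 923^1024=517, 923^2048=781, 923^4096=223, 923^8192=1273, 923^16384=1291, 923^32768=333, 923^65536=517, 923^131072=781, 923^262144=223, 923^524288=1273, 923^1048576=1291; 923^1098315 = 923^1 * 923^2 * 923^8 * 923^64 * 923^512 * 923^16384 * 923^32768 * 923^1048576 = 1221 (mod 1346); answer 1221
Part III: A2 = 1221; d = -10; -8*(-10)^2 - 3*(-10)^1 - 2 = (-800) + (30) + (-2) = -772; answer -772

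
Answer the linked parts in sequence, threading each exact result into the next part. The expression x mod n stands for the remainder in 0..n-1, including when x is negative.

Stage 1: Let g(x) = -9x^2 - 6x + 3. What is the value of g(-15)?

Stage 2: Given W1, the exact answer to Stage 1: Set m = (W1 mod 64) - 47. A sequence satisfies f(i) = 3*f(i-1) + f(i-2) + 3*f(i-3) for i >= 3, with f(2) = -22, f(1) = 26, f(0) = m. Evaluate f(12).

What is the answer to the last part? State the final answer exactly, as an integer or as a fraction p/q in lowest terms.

Stage 1: -9*(-15)^2 - 6*(-15)^1 + 3 = (-2025) + (90) + (3) = -1932; answer -1932
Stage 2: W1 = -1932; m = 5; f(3) = 3*(-22) + 1*(26) + 3*(5) = -25; iterating: f(3)=-25, f(4)=-19, f(5)=-148, f(6)=-538, f(7)=-1819, f(8)=-6439, f(9)=-22750, f(10)=-80146, f(11)=-282505, f(12)=-995911; answer -995911

-995911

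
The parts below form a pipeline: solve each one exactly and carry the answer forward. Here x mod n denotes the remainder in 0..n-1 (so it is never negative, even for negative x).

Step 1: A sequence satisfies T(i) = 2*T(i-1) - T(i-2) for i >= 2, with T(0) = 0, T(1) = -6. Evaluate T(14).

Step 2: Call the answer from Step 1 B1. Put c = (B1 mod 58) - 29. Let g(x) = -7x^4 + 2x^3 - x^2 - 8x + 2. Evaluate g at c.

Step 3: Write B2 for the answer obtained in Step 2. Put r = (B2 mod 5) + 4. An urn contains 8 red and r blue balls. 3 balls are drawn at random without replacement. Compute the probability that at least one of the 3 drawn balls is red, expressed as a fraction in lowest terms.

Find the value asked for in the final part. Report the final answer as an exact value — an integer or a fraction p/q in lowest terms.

138/143

Step 1: T(2) = 2*(-6) - 1*(0) = -12; iterating: T(2)=-12, T(3)=-18, T(4)=-24, T(5)=-30, T(6)=-36, T(7)=-42, T(8)=-48, T(9)=-54, T(10)=-60, T(11)=-66, T(12)=-72, T(13)=-78, T(14)=-84; answer -84
Step 2: B1 = -84; c = 3; -7*(3)^4 + 2*(3)^3 - 1*(3)^2 - 8*(3)^1 + 2 = (-567) + (54) + (-9) + (-24) + (2) = -544; answer -544
Step 3: B2 = -544; r = 5; total draws C(13,3) = 286; complement C(5,3) = 10; favorable 286 - 10 = 276; P = 138/143; answer 138/143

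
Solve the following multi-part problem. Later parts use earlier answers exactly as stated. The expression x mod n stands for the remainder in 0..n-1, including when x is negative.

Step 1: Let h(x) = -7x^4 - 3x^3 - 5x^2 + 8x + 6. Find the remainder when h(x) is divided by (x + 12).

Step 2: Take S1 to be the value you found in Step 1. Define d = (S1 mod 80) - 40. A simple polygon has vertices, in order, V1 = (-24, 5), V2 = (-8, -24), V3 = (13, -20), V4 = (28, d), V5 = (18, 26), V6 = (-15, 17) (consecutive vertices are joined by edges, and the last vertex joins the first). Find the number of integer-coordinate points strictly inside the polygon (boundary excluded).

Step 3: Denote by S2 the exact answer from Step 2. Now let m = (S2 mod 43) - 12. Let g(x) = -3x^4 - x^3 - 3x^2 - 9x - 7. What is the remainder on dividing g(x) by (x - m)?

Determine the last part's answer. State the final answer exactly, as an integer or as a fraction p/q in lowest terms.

Step 1: remainder = value at the root: -7*(-12)^4 - 3*(-12)^3 - 5*(-12)^2 + 8*(-12)^1 + 6 = (-145152) + (5184) + (-720) + (-96) + (6) = -140778; answer -140778
Step 2: S1 = -140778; d = -18; cross terms: (-24*-24 - -8*5)=616, (-8*-20 - 13*-24)=472, (13*-18 - 28*-20)=326, (28*26 - 18*-18)=1052, (18*17 - -15*26)=696, (-15*5 - -24*17)=333; twice the area = |3495| = 3495; area = 3495/2; boundary points = 1 + 1 + 1 + 2 + 3 + 3 = 11; strictly interior points = area - boundary/2 + 1 = 1743; answer 1743
Step 3: S2 = 1743; m = 11; remainder = value at the root: -3*(11)^4 - 1*(11)^3 - 3*(11)^2 - 9*(11)^1 - 7 = (-43923) + (-1331) + (-363) + (-99) + (-7) = -45723; answer -45723

-45723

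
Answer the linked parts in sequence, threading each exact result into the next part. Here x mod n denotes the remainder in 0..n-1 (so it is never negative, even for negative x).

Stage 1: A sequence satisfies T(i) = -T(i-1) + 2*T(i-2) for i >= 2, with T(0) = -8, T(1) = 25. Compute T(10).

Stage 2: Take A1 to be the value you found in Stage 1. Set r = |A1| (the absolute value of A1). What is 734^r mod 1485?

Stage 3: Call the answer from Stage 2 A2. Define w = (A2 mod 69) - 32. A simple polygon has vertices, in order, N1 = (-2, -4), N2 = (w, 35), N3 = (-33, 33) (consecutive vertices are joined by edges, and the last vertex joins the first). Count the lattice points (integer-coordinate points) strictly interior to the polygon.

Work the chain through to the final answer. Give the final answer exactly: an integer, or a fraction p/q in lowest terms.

357

Stage 1: T(2) = -1*(25) + 2*(-8) = -41; iterating: T(2)=-41, T(3)=91, T(4)=-173, T(5)=355, T(6)=-701, T(7)=1411, T(8)=-2813, T(9)=5635, T(10)=-11261; answer -11261
Stage 2: A1 = -11261; r = 11261; squarings mod 1485: 734^1=734, 734^2=1186, 734^4=301, 734^8=16, 734^16=256, 734^32=196, 734^64=1291, 734^128=511, 734^256=1246, 734^512=691, 734^1024=796, 734^2048=1006, 734^4096=751, 734^8192=1186; 734^11261 = 734^1 * 734^4 * 734^8 * 734^16 * 734^32 * 734^64 * 734^128 * 734^256 * 734^512 * 734^2048 * 734^8192 = 569 (mod 1485); answer 569
Stage 3: A2 = 569; w = -15; cross terms: (-2*35 - -15*-4)=-130, (-15*33 - -33*35)=660, (-33*-4 - -2*33)=198; twice the area = |728| = 728; area = 364; boundary points = 13 + 2 + 1 = 16; strictly interior points = area - boundary/2 + 1 = 357; answer 357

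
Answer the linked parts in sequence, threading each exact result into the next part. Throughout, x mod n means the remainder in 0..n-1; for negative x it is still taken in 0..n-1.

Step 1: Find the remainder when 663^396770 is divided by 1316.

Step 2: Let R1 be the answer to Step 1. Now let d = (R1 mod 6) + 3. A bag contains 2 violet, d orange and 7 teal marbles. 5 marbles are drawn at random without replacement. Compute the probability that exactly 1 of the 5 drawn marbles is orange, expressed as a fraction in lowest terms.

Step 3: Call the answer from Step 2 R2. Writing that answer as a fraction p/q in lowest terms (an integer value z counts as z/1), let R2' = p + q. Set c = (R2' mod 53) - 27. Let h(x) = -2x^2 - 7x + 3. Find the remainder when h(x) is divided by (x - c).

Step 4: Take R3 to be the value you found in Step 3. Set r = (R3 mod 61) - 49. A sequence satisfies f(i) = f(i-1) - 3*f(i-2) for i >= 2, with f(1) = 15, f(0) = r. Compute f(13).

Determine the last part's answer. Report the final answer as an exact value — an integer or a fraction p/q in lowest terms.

Step 1: squarings mod 1316: 663^1=663, 663^2=25, 663^4=625, 663^8=1089, 663^16=205, 663^32=1229, 663^64=989, 663^128=333, 663^256=345, 663^512=585, 663^1024=65, 663^2048=277, 663^4096=401, 663^8192=249, 663^16384=149, 663^32768=1145, 663^65536=289, 663^131072=613, 663^262144=709; 663^396770 = 663^2 * 663^32 * 663^64 * 663^128 * 663^256 * 663^1024 * 663^2048 * 663^131072 * 663^262144 = 473 (mod 1316); answer 473
Step 2: R1 = 473; d = 8; total draws C(17,5) = 6188; favorable C(8,1)*C(9,4) = 1008; P = 36/221; answer 36/221
Step 3: R2 = 36/221; threaded value p + q = 257; c = 18; remainder = value at the root: -2*(18)^2 - 7*(18)^1 + 3 = (-648) + (-126) + (3) = -771; answer -771
Step 4: R3 = -771; r = -27; f(2) = 1*(15) - 3*(-27) = 96; iterating: f(2)=96, f(3)=51, f(4)=-237, f(5)=-390, f(6)=321, f(7)=1491, f(8)=528, f(9)=-3945, f(10)=-5529, f(11)=6306, f(12)=22893, f(13)=3975; answer 3975

3975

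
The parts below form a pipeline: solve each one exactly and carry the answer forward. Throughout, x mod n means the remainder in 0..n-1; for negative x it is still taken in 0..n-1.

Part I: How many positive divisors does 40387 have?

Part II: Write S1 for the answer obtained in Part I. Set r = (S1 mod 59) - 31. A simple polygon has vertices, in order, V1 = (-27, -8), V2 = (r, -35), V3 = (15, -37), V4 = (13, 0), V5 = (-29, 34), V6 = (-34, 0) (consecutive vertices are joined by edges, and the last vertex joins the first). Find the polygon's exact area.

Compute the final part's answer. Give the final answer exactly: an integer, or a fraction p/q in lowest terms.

Part I: 40387 is prime, so its only divisors are 1 and 40387; count = 2; answer 2
Part II: S1 = 2; r = -29; cross terms: (-27*-35 - -29*-8)=713, (-29*-37 - 15*-35)=1598, (15*0 - 13*-37)=481, (13*34 - -29*0)=442, (-29*0 - -34*34)=1156, (-34*-8 - -27*0)=272; twice the area = |4662| = 4662; area = 2331; answer 2331

2331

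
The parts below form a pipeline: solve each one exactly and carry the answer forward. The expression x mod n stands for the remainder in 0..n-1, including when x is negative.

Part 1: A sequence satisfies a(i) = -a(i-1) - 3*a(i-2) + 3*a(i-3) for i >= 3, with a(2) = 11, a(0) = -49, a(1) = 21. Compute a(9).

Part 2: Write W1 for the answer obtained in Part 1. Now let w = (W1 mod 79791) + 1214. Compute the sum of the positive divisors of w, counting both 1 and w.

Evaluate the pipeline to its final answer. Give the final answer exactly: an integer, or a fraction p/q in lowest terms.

136800

Part 1: a(3) = -1*(11) - 3*(21) + 3*(-49) = -221; iterating: a(3)=-221, a(4)=251, a(5)=445, a(6)=-1861, a(7)=1279, a(8)=5639, a(9)=-15059; answer -15059
Part 2: W1 = -15059; w = 65946; 65946 = 2 * 3 * 29 * 379; sigma = (1 + 2) * (1 + 3) * (1 + 29) * (1 + 379) = 3 * 4 * 30 * 380 = 136800; answer 136800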